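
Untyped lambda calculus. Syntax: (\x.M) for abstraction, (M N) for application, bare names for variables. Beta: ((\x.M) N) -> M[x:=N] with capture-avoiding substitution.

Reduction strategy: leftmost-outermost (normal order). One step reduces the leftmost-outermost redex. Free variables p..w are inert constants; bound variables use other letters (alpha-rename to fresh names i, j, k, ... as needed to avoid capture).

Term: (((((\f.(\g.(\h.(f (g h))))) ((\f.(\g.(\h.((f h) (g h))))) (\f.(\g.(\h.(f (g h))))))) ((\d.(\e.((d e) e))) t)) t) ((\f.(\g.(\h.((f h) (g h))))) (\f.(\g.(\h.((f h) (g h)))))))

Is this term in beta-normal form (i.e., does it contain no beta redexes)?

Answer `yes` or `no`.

Term: (((((\f.(\g.(\h.(f (g h))))) ((\f.(\g.(\h.((f h) (g h))))) (\f.(\g.(\h.(f (g h))))))) ((\d.(\e.((d e) e))) t)) t) ((\f.(\g.(\h.((f h) (g h))))) (\f.(\g.(\h.((f h) (g h)))))))
Found 4 beta redex(es).

Answer: no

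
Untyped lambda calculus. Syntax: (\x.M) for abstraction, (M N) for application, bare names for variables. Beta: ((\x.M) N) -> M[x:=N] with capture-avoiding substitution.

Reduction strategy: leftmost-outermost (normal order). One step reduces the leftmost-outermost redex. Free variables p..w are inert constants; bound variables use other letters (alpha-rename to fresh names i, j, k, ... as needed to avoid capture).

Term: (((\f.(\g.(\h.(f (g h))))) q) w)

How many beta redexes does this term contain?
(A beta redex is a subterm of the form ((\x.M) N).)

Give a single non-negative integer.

Term: (((\f.(\g.(\h.(f (g h))))) q) w)
  Redex: ((\f.(\g.(\h.(f (g h))))) q)
Total redexes: 1

Answer: 1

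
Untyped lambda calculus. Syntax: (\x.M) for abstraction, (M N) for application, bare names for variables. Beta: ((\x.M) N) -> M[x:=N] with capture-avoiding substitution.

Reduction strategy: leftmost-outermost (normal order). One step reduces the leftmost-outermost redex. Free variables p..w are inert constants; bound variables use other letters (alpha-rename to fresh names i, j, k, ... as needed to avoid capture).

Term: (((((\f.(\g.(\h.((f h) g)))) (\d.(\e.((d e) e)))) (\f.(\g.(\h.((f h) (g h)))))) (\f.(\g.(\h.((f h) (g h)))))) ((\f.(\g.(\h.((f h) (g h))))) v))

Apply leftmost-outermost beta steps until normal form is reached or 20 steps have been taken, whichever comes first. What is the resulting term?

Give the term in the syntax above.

Step 0: (((((\f.(\g.(\h.((f h) g)))) (\d.(\e.((d e) e)))) (\f.(\g.(\h.((f h) (g h)))))) (\f.(\g.(\h.((f h) (g h)))))) ((\f.(\g.(\h.((f h) (g h))))) v))
Step 1: ((((\g.(\h.(((\d.(\e.((d e) e))) h) g))) (\f.(\g.(\h.((f h) (g h)))))) (\f.(\g.(\h.((f h) (g h)))))) ((\f.(\g.(\h.((f h) (g h))))) v))
Step 2: (((\h.(((\d.(\e.((d e) e))) h) (\f.(\g.(\h.((f h) (g h))))))) (\f.(\g.(\h.((f h) (g h)))))) ((\f.(\g.(\h.((f h) (g h))))) v))
Step 3: ((((\d.(\e.((d e) e))) (\f.(\g.(\h.((f h) (g h)))))) (\f.(\g.(\h.((f h) (g h)))))) ((\f.(\g.(\h.((f h) (g h))))) v))
Step 4: (((\e.(((\f.(\g.(\h.((f h) (g h))))) e) e)) (\f.(\g.(\h.((f h) (g h)))))) ((\f.(\g.(\h.((f h) (g h))))) v))
Step 5: ((((\f.(\g.(\h.((f h) (g h))))) (\f.(\g.(\h.((f h) (g h)))))) (\f.(\g.(\h.((f h) (g h)))))) ((\f.(\g.(\h.((f h) (g h))))) v))
Step 6: (((\g.(\h.(((\f.(\g.(\h.((f h) (g h))))) h) (g h)))) (\f.(\g.(\h.((f h) (g h)))))) ((\f.(\g.(\h.((f h) (g h))))) v))
Step 7: ((\h.(((\f.(\g.(\h.((f h) (g h))))) h) ((\f.(\g.(\h.((f h) (g h))))) h))) ((\f.(\g.(\h.((f h) (g h))))) v))
Step 8: (((\f.(\g.(\h.((f h) (g h))))) ((\f.(\g.(\h.((f h) (g h))))) v)) ((\f.(\g.(\h.((f h) (g h))))) ((\f.(\g.(\h.((f h) (g h))))) v)))
Step 9: ((\g.(\h.((((\f.(\g.(\h.((f h) (g h))))) v) h) (g h)))) ((\f.(\g.(\h.((f h) (g h))))) ((\f.(\g.(\h.((f h) (g h))))) v)))
Step 10: (\h.((((\f.(\g.(\h.((f h) (g h))))) v) h) (((\f.(\g.(\h.((f h) (g h))))) ((\f.(\g.(\h.((f h) (g h))))) v)) h)))
Step 11: (\h.(((\g.(\h.((v h) (g h)))) h) (((\f.(\g.(\h.((f h) (g h))))) ((\f.(\g.(\h.((f h) (g h))))) v)) h)))
Step 12: (\h.((\i.((v i) (h i))) (((\f.(\g.(\h.((f h) (g h))))) ((\f.(\g.(\h.((f h) (g h))))) v)) h)))
Step 13: (\h.((v (((\f.(\g.(\h.((f h) (g h))))) ((\f.(\g.(\h.((f h) (g h))))) v)) h)) (h (((\f.(\g.(\h.((f h) (g h))))) ((\f.(\g.(\h.((f h) (g h))))) v)) h))))
Step 14: (\h.((v ((\g.(\h.((((\f.(\g.(\h.((f h) (g h))))) v) h) (g h)))) h)) (h (((\f.(\g.(\h.((f h) (g h))))) ((\f.(\g.(\h.((f h) (g h))))) v)) h))))
Step 15: (\h.((v (\i.((((\f.(\g.(\h.((f h) (g h))))) v) i) (h i)))) (h (((\f.(\g.(\h.((f h) (g h))))) ((\f.(\g.(\h.((f h) (g h))))) v)) h))))
Step 16: (\h.((v (\i.(((\g.(\h.((v h) (g h)))) i) (h i)))) (h (((\f.(\g.(\h.((f h) (g h))))) ((\f.(\g.(\h.((f h) (g h))))) v)) h))))
Step 17: (\h.((v (\i.((\h.((v h) (i h))) (h i)))) (h (((\f.(\g.(\h.((f h) (g h))))) ((\f.(\g.(\h.((f h) (g h))))) v)) h))))
Step 18: (\h.((v (\i.((v (h i)) (i (h i))))) (h (((\f.(\g.(\h.((f h) (g h))))) ((\f.(\g.(\h.((f h) (g h))))) v)) h))))
Step 19: (\h.((v (\i.((v (h i)) (i (h i))))) (h ((\g.(\h.((((\f.(\g.(\h.((f h) (g h))))) v) h) (g h)))) h))))
Step 20: (\h.((v (\i.((v (h i)) (i (h i))))) (h (\i.((((\f.(\g.(\h.((f h) (g h))))) v) i) (h i))))))

Answer: (\h.((v (\i.((v (h i)) (i (h i))))) (h (\i.((((\f.(\g.(\h.((f h) (g h))))) v) i) (h i))))))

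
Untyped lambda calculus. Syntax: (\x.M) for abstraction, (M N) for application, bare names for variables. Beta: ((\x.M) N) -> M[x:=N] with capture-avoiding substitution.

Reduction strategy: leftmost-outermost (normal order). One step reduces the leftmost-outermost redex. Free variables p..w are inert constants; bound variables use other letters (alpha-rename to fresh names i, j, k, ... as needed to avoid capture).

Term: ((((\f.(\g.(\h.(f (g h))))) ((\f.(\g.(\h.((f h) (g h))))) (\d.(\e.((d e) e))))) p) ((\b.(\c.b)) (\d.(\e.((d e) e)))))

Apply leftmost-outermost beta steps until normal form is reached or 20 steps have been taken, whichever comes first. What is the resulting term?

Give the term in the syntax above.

Answer: (\h.((h ((p (\c.(\d.(\e.((d e) e))))) h)) ((p (\c.(\d.(\e.((d e) e))))) h)))

Derivation:
Step 0: ((((\f.(\g.(\h.(f (g h))))) ((\f.(\g.(\h.((f h) (g h))))) (\d.(\e.((d e) e))))) p) ((\b.(\c.b)) (\d.(\e.((d e) e)))))
Step 1: (((\g.(\h.(((\f.(\g.(\h.((f h) (g h))))) (\d.(\e.((d e) e)))) (g h)))) p) ((\b.(\c.b)) (\d.(\e.((d e) e)))))
Step 2: ((\h.(((\f.(\g.(\h.((f h) (g h))))) (\d.(\e.((d e) e)))) (p h))) ((\b.(\c.b)) (\d.(\e.((d e) e)))))
Step 3: (((\f.(\g.(\h.((f h) (g h))))) (\d.(\e.((d e) e)))) (p ((\b.(\c.b)) (\d.(\e.((d e) e))))))
Step 4: ((\g.(\h.(((\d.(\e.((d e) e))) h) (g h)))) (p ((\b.(\c.b)) (\d.(\e.((d e) e))))))
Step 5: (\h.(((\d.(\e.((d e) e))) h) ((p ((\b.(\c.b)) (\d.(\e.((d e) e))))) h)))
Step 6: (\h.((\e.((h e) e)) ((p ((\b.(\c.b)) (\d.(\e.((d e) e))))) h)))
Step 7: (\h.((h ((p ((\b.(\c.b)) (\d.(\e.((d e) e))))) h)) ((p ((\b.(\c.b)) (\d.(\e.((d e) e))))) h)))
Step 8: (\h.((h ((p (\c.(\d.(\e.((d e) e))))) h)) ((p ((\b.(\c.b)) (\d.(\e.((d e) e))))) h)))
Step 9: (\h.((h ((p (\c.(\d.(\e.((d e) e))))) h)) ((p (\c.(\d.(\e.((d e) e))))) h)))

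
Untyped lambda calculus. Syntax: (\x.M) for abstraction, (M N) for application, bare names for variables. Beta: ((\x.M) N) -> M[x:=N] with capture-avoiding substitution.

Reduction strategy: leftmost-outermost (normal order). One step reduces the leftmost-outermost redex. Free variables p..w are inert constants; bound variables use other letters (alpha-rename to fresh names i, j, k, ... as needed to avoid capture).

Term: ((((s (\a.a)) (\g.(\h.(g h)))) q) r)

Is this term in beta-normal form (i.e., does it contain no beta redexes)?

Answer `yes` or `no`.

Term: ((((s (\a.a)) (\g.(\h.(g h)))) q) r)
No beta redexes found.

Answer: yes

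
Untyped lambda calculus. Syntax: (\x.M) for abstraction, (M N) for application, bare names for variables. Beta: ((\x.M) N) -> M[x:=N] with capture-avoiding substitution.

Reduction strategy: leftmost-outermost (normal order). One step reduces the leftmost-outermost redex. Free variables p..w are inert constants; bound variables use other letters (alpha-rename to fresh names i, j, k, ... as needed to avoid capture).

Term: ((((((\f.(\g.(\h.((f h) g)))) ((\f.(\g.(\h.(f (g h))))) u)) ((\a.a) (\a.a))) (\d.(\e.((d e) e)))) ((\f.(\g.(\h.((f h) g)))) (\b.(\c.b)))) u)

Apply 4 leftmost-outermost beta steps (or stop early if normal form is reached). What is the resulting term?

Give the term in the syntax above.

Answer: (((((\g.(\h.(u (g h)))) (\d.(\e.((d e) e)))) ((\a.a) (\a.a))) ((\f.(\g.(\h.((f h) g)))) (\b.(\c.b)))) u)

Derivation:
Step 0: ((((((\f.(\g.(\h.((f h) g)))) ((\f.(\g.(\h.(f (g h))))) u)) ((\a.a) (\a.a))) (\d.(\e.((d e) e)))) ((\f.(\g.(\h.((f h) g)))) (\b.(\c.b)))) u)
Step 1: (((((\g.(\h.((((\f.(\g.(\h.(f (g h))))) u) h) g))) ((\a.a) (\a.a))) (\d.(\e.((d e) e)))) ((\f.(\g.(\h.((f h) g)))) (\b.(\c.b)))) u)
Step 2: ((((\h.((((\f.(\g.(\h.(f (g h))))) u) h) ((\a.a) (\a.a)))) (\d.(\e.((d e) e)))) ((\f.(\g.(\h.((f h) g)))) (\b.(\c.b)))) u)
Step 3: ((((((\f.(\g.(\h.(f (g h))))) u) (\d.(\e.((d e) e)))) ((\a.a) (\a.a))) ((\f.(\g.(\h.((f h) g)))) (\b.(\c.b)))) u)
Step 4: (((((\g.(\h.(u (g h)))) (\d.(\e.((d e) e)))) ((\a.a) (\a.a))) ((\f.(\g.(\h.((f h) g)))) (\b.(\c.b)))) u)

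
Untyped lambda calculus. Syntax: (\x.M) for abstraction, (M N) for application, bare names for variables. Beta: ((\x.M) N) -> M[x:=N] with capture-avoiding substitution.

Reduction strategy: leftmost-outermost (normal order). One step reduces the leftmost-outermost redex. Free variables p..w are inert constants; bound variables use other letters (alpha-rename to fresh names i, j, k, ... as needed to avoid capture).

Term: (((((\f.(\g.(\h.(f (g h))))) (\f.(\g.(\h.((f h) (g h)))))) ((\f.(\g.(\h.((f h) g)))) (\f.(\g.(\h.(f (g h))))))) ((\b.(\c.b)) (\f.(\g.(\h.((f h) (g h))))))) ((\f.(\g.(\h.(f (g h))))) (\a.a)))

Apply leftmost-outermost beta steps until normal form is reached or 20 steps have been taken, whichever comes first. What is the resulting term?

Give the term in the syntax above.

Answer: (\h.(h (\f.(\g.(\h.((f h) (g h)))))))

Derivation:
Step 0: (((((\f.(\g.(\h.(f (g h))))) (\f.(\g.(\h.((f h) (g h)))))) ((\f.(\g.(\h.((f h) g)))) (\f.(\g.(\h.(f (g h))))))) ((\b.(\c.b)) (\f.(\g.(\h.((f h) (g h))))))) ((\f.(\g.(\h.(f (g h))))) (\a.a)))
Step 1: ((((\g.(\h.((\f.(\g.(\h.((f h) (g h))))) (g h)))) ((\f.(\g.(\h.((f h) g)))) (\f.(\g.(\h.(f (g h))))))) ((\b.(\c.b)) (\f.(\g.(\h.((f h) (g h))))))) ((\f.(\g.(\h.(f (g h))))) (\a.a)))
Step 2: (((\h.((\f.(\g.(\h.((f h) (g h))))) (((\f.(\g.(\h.((f h) g)))) (\f.(\g.(\h.(f (g h)))))) h))) ((\b.(\c.b)) (\f.(\g.(\h.((f h) (g h))))))) ((\f.(\g.(\h.(f (g h))))) (\a.a)))
Step 3: (((\f.(\g.(\h.((f h) (g h))))) (((\f.(\g.(\h.((f h) g)))) (\f.(\g.(\h.(f (g h)))))) ((\b.(\c.b)) (\f.(\g.(\h.((f h) (g h)))))))) ((\f.(\g.(\h.(f (g h))))) (\a.a)))
Step 4: ((\g.(\h.(((((\f.(\g.(\h.((f h) g)))) (\f.(\g.(\h.(f (g h)))))) ((\b.(\c.b)) (\f.(\g.(\h.((f h) (g h))))))) h) (g h)))) ((\f.(\g.(\h.(f (g h))))) (\a.a)))
Step 5: (\h.(((((\f.(\g.(\h.((f h) g)))) (\f.(\g.(\h.(f (g h)))))) ((\b.(\c.b)) (\f.(\g.(\h.((f h) (g h))))))) h) (((\f.(\g.(\h.(f (g h))))) (\a.a)) h)))
Step 6: (\h.((((\g.(\h.(((\f.(\g.(\h.(f (g h))))) h) g))) ((\b.(\c.b)) (\f.(\g.(\h.((f h) (g h))))))) h) (((\f.(\g.(\h.(f (g h))))) (\a.a)) h)))
Step 7: (\h.(((\h.(((\f.(\g.(\h.(f (g h))))) h) ((\b.(\c.b)) (\f.(\g.(\h.((f h) (g h)))))))) h) (((\f.(\g.(\h.(f (g h))))) (\a.a)) h)))
Step 8: (\h.((((\f.(\g.(\h.(f (g h))))) h) ((\b.(\c.b)) (\f.(\g.(\h.((f h) (g h))))))) (((\f.(\g.(\h.(f (g h))))) (\a.a)) h)))
Step 9: (\h.(((\g.(\i.(h (g i)))) ((\b.(\c.b)) (\f.(\g.(\h.((f h) (g h))))))) (((\f.(\g.(\h.(f (g h))))) (\a.a)) h)))
Step 10: (\h.((\i.(h (((\b.(\c.b)) (\f.(\g.(\h.((f h) (g h)))))) i))) (((\f.(\g.(\h.(f (g h))))) (\a.a)) h)))
Step 11: (\h.(h (((\b.(\c.b)) (\f.(\g.(\h.((f h) (g h)))))) (((\f.(\g.(\h.(f (g h))))) (\a.a)) h))))
Step 12: (\h.(h ((\c.(\f.(\g.(\h.((f h) (g h)))))) (((\f.(\g.(\h.(f (g h))))) (\a.a)) h))))
Step 13: (\h.(h (\f.(\g.(\h.((f h) (g h)))))))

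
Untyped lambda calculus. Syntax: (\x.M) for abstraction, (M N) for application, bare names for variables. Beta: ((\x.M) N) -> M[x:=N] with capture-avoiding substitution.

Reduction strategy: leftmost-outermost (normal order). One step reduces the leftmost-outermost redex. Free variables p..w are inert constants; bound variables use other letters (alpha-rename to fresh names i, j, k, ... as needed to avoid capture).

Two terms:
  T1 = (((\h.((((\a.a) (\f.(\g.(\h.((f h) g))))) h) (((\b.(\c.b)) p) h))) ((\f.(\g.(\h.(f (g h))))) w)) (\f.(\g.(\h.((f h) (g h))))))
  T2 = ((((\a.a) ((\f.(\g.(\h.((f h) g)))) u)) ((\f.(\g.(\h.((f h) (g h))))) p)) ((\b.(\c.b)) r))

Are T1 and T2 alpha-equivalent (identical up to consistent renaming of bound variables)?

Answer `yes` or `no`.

Answer: no

Derivation:
Term 1: (((\h.((((\a.a) (\f.(\g.(\h.((f h) g))))) h) (((\b.(\c.b)) p) h))) ((\f.(\g.(\h.(f (g h))))) w)) (\f.(\g.(\h.((f h) (g h))))))
Term 2: ((((\a.a) ((\f.(\g.(\h.((f h) g)))) u)) ((\f.(\g.(\h.((f h) (g h))))) p)) ((\b.(\c.b)) r))
Alpha-equivalence: compare structure up to binder renaming.
Result: False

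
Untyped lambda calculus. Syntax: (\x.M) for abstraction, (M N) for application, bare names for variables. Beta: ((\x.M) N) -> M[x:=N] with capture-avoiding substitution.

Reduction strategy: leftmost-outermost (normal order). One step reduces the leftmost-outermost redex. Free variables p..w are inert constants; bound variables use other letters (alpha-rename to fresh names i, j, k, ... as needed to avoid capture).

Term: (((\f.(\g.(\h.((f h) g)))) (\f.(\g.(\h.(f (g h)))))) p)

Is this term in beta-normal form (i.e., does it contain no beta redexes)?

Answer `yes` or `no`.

Term: (((\f.(\g.(\h.((f h) g)))) (\f.(\g.(\h.(f (g h)))))) p)
Found 1 beta redex(es).

Answer: no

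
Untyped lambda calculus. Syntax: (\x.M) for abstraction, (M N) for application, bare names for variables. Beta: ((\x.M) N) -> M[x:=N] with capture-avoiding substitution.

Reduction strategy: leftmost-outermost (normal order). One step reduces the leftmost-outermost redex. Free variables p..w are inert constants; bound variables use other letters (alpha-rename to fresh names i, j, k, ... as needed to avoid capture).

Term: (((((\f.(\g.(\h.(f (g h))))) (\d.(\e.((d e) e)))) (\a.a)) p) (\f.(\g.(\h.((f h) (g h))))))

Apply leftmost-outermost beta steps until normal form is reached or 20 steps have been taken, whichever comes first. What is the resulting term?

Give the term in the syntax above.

Answer: ((p (\f.(\g.(\h.((f h) (g h)))))) (\f.(\g.(\h.((f h) (g h))))))

Derivation:
Step 0: (((((\f.(\g.(\h.(f (g h))))) (\d.(\e.((d e) e)))) (\a.a)) p) (\f.(\g.(\h.((f h) (g h))))))
Step 1: ((((\g.(\h.((\d.(\e.((d e) e))) (g h)))) (\a.a)) p) (\f.(\g.(\h.((f h) (g h))))))
Step 2: (((\h.((\d.(\e.((d e) e))) ((\a.a) h))) p) (\f.(\g.(\h.((f h) (g h))))))
Step 3: (((\d.(\e.((d e) e))) ((\a.a) p)) (\f.(\g.(\h.((f h) (g h))))))
Step 4: ((\e.((((\a.a) p) e) e)) (\f.(\g.(\h.((f h) (g h))))))
Step 5: ((((\a.a) p) (\f.(\g.(\h.((f h) (g h)))))) (\f.(\g.(\h.((f h) (g h))))))
Step 6: ((p (\f.(\g.(\h.((f h) (g h)))))) (\f.(\g.(\h.((f h) (g h))))))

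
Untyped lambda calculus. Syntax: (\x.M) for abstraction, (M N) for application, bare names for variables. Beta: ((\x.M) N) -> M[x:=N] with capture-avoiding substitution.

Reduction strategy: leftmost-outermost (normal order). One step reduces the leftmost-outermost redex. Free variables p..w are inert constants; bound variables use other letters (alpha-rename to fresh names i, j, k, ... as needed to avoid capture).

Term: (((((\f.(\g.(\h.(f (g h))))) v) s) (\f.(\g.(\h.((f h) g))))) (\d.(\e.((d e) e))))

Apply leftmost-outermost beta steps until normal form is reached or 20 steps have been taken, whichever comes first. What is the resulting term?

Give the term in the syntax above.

Step 0: (((((\f.(\g.(\h.(f (g h))))) v) s) (\f.(\g.(\h.((f h) g))))) (\d.(\e.((d e) e))))
Step 1: ((((\g.(\h.(v (g h)))) s) (\f.(\g.(\h.((f h) g))))) (\d.(\e.((d e) e))))
Step 2: (((\h.(v (s h))) (\f.(\g.(\h.((f h) g))))) (\d.(\e.((d e) e))))
Step 3: ((v (s (\f.(\g.(\h.((f h) g)))))) (\d.(\e.((d e) e))))

Answer: ((v (s (\f.(\g.(\h.((f h) g)))))) (\d.(\e.((d e) e))))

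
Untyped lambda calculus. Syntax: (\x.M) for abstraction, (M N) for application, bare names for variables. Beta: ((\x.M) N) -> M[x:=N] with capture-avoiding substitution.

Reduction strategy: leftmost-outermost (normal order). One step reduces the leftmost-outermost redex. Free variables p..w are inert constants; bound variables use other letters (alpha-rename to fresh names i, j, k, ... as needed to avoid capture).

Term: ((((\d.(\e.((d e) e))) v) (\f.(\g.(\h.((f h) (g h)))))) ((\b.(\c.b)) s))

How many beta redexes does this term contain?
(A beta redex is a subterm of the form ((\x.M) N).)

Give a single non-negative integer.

Term: ((((\d.(\e.((d e) e))) v) (\f.(\g.(\h.((f h) (g h)))))) ((\b.(\c.b)) s))
  Redex: ((\d.(\e.((d e) e))) v)
  Redex: ((\b.(\c.b)) s)
Total redexes: 2

Answer: 2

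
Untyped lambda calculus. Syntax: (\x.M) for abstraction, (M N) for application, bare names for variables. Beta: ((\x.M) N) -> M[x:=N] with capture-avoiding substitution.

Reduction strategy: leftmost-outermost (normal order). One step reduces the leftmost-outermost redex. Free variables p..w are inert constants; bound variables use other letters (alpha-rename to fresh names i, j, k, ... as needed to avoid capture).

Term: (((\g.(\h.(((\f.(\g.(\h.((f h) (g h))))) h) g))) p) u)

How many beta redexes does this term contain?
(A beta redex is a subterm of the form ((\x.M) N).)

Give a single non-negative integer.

Answer: 2

Derivation:
Term: (((\g.(\h.(((\f.(\g.(\h.((f h) (g h))))) h) g))) p) u)
  Redex: ((\g.(\h.(((\f.(\g.(\h.((f h) (g h))))) h) g))) p)
  Redex: ((\f.(\g.(\h.((f h) (g h))))) h)
Total redexes: 2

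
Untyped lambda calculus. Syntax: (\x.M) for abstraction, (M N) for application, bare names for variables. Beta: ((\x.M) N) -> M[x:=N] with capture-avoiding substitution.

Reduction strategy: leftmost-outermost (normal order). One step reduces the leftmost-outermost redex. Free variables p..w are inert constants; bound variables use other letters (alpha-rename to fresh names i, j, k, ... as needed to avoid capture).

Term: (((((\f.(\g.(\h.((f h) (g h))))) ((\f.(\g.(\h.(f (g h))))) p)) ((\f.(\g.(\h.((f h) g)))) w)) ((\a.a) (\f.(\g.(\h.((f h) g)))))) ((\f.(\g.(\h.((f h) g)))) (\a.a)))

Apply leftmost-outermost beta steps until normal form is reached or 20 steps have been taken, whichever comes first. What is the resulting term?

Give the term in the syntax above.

Step 0: (((((\f.(\g.(\h.((f h) (g h))))) ((\f.(\g.(\h.(f (g h))))) p)) ((\f.(\g.(\h.((f h) g)))) w)) ((\a.a) (\f.(\g.(\h.((f h) g)))))) ((\f.(\g.(\h.((f h) g)))) (\a.a)))
Step 1: ((((\g.(\h.((((\f.(\g.(\h.(f (g h))))) p) h) (g h)))) ((\f.(\g.(\h.((f h) g)))) w)) ((\a.a) (\f.(\g.(\h.((f h) g)))))) ((\f.(\g.(\h.((f h) g)))) (\a.a)))
Step 2: (((\h.((((\f.(\g.(\h.(f (g h))))) p) h) (((\f.(\g.(\h.((f h) g)))) w) h))) ((\a.a) (\f.(\g.(\h.((f h) g)))))) ((\f.(\g.(\h.((f h) g)))) (\a.a)))
Step 3: (((((\f.(\g.(\h.(f (g h))))) p) ((\a.a) (\f.(\g.(\h.((f h) g)))))) (((\f.(\g.(\h.((f h) g)))) w) ((\a.a) (\f.(\g.(\h.((f h) g))))))) ((\f.(\g.(\h.((f h) g)))) (\a.a)))
Step 4: ((((\g.(\h.(p (g h)))) ((\a.a) (\f.(\g.(\h.((f h) g)))))) (((\f.(\g.(\h.((f h) g)))) w) ((\a.a) (\f.(\g.(\h.((f h) g))))))) ((\f.(\g.(\h.((f h) g)))) (\a.a)))
Step 5: (((\h.(p (((\a.a) (\f.(\g.(\h.((f h) g))))) h))) (((\f.(\g.(\h.((f h) g)))) w) ((\a.a) (\f.(\g.(\h.((f h) g))))))) ((\f.(\g.(\h.((f h) g)))) (\a.a)))
Step 6: ((p (((\a.a) (\f.(\g.(\h.((f h) g))))) (((\f.(\g.(\h.((f h) g)))) w) ((\a.a) (\f.(\g.(\h.((f h) g)))))))) ((\f.(\g.(\h.((f h) g)))) (\a.a)))
Step 7: ((p ((\f.(\g.(\h.((f h) g)))) (((\f.(\g.(\h.((f h) g)))) w) ((\a.a) (\f.(\g.(\h.((f h) g)))))))) ((\f.(\g.(\h.((f h) g)))) (\a.a)))
Step 8: ((p (\g.(\h.(((((\f.(\g.(\h.((f h) g)))) w) ((\a.a) (\f.(\g.(\h.((f h) g)))))) h) g)))) ((\f.(\g.(\h.((f h) g)))) (\a.a)))
Step 9: ((p (\g.(\h.((((\g.(\h.((w h) g))) ((\a.a) (\f.(\g.(\h.((f h) g)))))) h) g)))) ((\f.(\g.(\h.((f h) g)))) (\a.a)))
Step 10: ((p (\g.(\h.(((\h.((w h) ((\a.a) (\f.(\g.(\h.((f h) g))))))) h) g)))) ((\f.(\g.(\h.((f h) g)))) (\a.a)))
Step 11: ((p (\g.(\h.(((w h) ((\a.a) (\f.(\g.(\h.((f h) g)))))) g)))) ((\f.(\g.(\h.((f h) g)))) (\a.a)))
Step 12: ((p (\g.(\h.(((w h) (\f.(\g.(\h.((f h) g))))) g)))) ((\f.(\g.(\h.((f h) g)))) (\a.a)))
Step 13: ((p (\g.(\h.(((w h) (\f.(\g.(\h.((f h) g))))) g)))) (\g.(\h.(((\a.a) h) g))))
Step 14: ((p (\g.(\h.(((w h) (\f.(\g.(\h.((f h) g))))) g)))) (\g.(\h.(h g))))

Answer: ((p (\g.(\h.(((w h) (\f.(\g.(\h.((f h) g))))) g)))) (\g.(\h.(h g))))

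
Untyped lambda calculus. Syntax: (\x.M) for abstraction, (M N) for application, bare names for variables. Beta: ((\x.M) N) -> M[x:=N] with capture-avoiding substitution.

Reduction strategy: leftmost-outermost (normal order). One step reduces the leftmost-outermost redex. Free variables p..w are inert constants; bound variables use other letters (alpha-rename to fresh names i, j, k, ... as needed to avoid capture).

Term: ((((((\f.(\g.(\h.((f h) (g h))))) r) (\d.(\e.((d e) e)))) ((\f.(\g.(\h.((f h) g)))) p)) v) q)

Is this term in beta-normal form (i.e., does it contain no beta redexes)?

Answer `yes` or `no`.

Term: ((((((\f.(\g.(\h.((f h) (g h))))) r) (\d.(\e.((d e) e)))) ((\f.(\g.(\h.((f h) g)))) p)) v) q)
Found 2 beta redex(es).

Answer: no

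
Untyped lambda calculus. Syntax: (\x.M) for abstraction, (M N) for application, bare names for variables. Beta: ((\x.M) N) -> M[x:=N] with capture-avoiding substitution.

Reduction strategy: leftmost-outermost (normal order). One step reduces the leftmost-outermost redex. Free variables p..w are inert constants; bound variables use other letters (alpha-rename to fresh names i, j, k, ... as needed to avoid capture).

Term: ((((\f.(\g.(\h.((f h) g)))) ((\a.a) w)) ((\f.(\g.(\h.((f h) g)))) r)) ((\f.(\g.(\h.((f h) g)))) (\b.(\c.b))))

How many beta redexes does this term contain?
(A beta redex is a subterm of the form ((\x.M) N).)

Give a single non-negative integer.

Answer: 4

Derivation:
Term: ((((\f.(\g.(\h.((f h) g)))) ((\a.a) w)) ((\f.(\g.(\h.((f h) g)))) r)) ((\f.(\g.(\h.((f h) g)))) (\b.(\c.b))))
  Redex: ((\f.(\g.(\h.((f h) g)))) ((\a.a) w))
  Redex: ((\a.a) w)
  Redex: ((\f.(\g.(\h.((f h) g)))) r)
  Redex: ((\f.(\g.(\h.((f h) g)))) (\b.(\c.b)))
Total redexes: 4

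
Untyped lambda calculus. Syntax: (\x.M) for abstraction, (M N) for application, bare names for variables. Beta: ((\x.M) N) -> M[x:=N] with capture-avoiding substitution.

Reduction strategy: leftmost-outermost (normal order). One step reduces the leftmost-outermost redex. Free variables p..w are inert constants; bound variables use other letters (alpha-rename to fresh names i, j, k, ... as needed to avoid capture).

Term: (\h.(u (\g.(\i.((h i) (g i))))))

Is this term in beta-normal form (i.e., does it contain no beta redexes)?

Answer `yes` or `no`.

Term: (\h.(u (\g.(\i.((h i) (g i))))))
No beta redexes found.

Answer: yes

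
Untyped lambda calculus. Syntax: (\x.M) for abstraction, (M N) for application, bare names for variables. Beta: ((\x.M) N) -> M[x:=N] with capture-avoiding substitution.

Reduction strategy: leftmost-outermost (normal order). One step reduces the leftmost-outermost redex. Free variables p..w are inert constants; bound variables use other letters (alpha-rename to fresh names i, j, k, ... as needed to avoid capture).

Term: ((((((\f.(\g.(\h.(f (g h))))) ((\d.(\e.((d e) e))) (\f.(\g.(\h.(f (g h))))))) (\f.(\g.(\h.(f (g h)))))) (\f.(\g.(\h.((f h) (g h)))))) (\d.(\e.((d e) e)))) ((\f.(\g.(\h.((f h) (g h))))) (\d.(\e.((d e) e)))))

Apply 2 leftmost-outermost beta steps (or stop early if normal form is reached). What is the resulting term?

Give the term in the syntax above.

Answer: ((((\h.(((\d.(\e.((d e) e))) (\f.(\g.(\h.(f (g h)))))) ((\f.(\g.(\h.(f (g h))))) h))) (\f.(\g.(\h.((f h) (g h)))))) (\d.(\e.((d e) e)))) ((\f.(\g.(\h.((f h) (g h))))) (\d.(\e.((d e) e)))))

Derivation:
Step 0: ((((((\f.(\g.(\h.(f (g h))))) ((\d.(\e.((d e) e))) (\f.(\g.(\h.(f (g h))))))) (\f.(\g.(\h.(f (g h)))))) (\f.(\g.(\h.((f h) (g h)))))) (\d.(\e.((d e) e)))) ((\f.(\g.(\h.((f h) (g h))))) (\d.(\e.((d e) e)))))
Step 1: (((((\g.(\h.(((\d.(\e.((d e) e))) (\f.(\g.(\h.(f (g h)))))) (g h)))) (\f.(\g.(\h.(f (g h)))))) (\f.(\g.(\h.((f h) (g h)))))) (\d.(\e.((d e) e)))) ((\f.(\g.(\h.((f h) (g h))))) (\d.(\e.((d e) e)))))
Step 2: ((((\h.(((\d.(\e.((d e) e))) (\f.(\g.(\h.(f (g h)))))) ((\f.(\g.(\h.(f (g h))))) h))) (\f.(\g.(\h.((f h) (g h)))))) (\d.(\e.((d e) e)))) ((\f.(\g.(\h.((f h) (g h))))) (\d.(\e.((d e) e)))))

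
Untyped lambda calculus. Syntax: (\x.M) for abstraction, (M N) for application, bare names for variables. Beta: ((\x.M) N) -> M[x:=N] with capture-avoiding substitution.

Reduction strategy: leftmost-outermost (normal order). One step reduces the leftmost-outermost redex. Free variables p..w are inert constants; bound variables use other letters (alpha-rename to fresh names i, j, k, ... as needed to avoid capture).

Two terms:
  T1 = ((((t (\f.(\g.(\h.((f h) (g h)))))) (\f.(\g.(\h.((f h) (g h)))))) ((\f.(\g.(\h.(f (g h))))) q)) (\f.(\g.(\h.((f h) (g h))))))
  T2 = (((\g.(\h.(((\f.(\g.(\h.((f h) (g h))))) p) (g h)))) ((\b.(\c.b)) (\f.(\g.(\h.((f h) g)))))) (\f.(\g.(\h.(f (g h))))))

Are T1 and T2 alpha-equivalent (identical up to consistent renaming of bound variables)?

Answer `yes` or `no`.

Answer: no

Derivation:
Term 1: ((((t (\f.(\g.(\h.((f h) (g h)))))) (\f.(\g.(\h.((f h) (g h)))))) ((\f.(\g.(\h.(f (g h))))) q)) (\f.(\g.(\h.((f h) (g h))))))
Term 2: (((\g.(\h.(((\f.(\g.(\h.((f h) (g h))))) p) (g h)))) ((\b.(\c.b)) (\f.(\g.(\h.((f h) g)))))) (\f.(\g.(\h.(f (g h))))))
Alpha-equivalence: compare structure up to binder renaming.
Result: False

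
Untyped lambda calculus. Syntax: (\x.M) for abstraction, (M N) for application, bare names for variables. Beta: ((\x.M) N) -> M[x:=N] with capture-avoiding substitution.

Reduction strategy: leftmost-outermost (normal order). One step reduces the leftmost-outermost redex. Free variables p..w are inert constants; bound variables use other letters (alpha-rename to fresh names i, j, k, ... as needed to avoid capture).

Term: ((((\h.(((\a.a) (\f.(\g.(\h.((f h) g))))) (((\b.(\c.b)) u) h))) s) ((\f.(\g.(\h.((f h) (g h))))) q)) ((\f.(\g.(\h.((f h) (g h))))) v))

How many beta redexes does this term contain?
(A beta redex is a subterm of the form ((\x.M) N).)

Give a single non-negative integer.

Term: ((((\h.(((\a.a) (\f.(\g.(\h.((f h) g))))) (((\b.(\c.b)) u) h))) s) ((\f.(\g.(\h.((f h) (g h))))) q)) ((\f.(\g.(\h.((f h) (g h))))) v))
  Redex: ((\h.(((\a.a) (\f.(\g.(\h.((f h) g))))) (((\b.(\c.b)) u) h))) s)
  Redex: ((\a.a) (\f.(\g.(\h.((f h) g)))))
  Redex: ((\b.(\c.b)) u)
  Redex: ((\f.(\g.(\h.((f h) (g h))))) q)
  Redex: ((\f.(\g.(\h.((f h) (g h))))) v)
Total redexes: 5

Answer: 5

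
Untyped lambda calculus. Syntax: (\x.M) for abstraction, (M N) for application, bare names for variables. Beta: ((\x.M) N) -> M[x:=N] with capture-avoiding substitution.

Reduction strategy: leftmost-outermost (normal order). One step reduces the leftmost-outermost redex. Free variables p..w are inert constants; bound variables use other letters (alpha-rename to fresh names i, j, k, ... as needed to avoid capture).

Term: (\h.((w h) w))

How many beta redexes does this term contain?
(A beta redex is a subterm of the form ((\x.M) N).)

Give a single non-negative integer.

Answer: 0

Derivation:
Term: (\h.((w h) w))
  (no redexes)
Total redexes: 0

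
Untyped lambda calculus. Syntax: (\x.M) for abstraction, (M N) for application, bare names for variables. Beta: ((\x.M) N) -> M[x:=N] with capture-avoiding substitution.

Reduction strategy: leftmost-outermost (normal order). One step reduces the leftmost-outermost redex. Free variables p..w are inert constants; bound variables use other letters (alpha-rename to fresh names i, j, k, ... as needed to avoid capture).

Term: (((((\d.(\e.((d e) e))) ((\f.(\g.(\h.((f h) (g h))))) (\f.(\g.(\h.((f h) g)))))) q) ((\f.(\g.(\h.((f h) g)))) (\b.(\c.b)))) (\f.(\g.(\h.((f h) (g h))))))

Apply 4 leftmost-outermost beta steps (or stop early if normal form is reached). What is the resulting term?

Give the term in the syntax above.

Step 0: (((((\d.(\e.((d e) e))) ((\f.(\g.(\h.((f h) (g h))))) (\f.(\g.(\h.((f h) g)))))) q) ((\f.(\g.(\h.((f h) g)))) (\b.(\c.b)))) (\f.(\g.(\h.((f h) (g h))))))
Step 1: ((((\e.((((\f.(\g.(\h.((f h) (g h))))) (\f.(\g.(\h.((f h) g))))) e) e)) q) ((\f.(\g.(\h.((f h) g)))) (\b.(\c.b)))) (\f.(\g.(\h.((f h) (g h))))))
Step 2: ((((((\f.(\g.(\h.((f h) (g h))))) (\f.(\g.(\h.((f h) g))))) q) q) ((\f.(\g.(\h.((f h) g)))) (\b.(\c.b)))) (\f.(\g.(\h.((f h) (g h))))))
Step 3: (((((\g.(\h.(((\f.(\g.(\h.((f h) g)))) h) (g h)))) q) q) ((\f.(\g.(\h.((f h) g)))) (\b.(\c.b)))) (\f.(\g.(\h.((f h) (g h))))))
Step 4: ((((\h.(((\f.(\g.(\h.((f h) g)))) h) (q h))) q) ((\f.(\g.(\h.((f h) g)))) (\b.(\c.b)))) (\f.(\g.(\h.((f h) (g h))))))

Answer: ((((\h.(((\f.(\g.(\h.((f h) g)))) h) (q h))) q) ((\f.(\g.(\h.((f h) g)))) (\b.(\c.b)))) (\f.(\g.(\h.((f h) (g h))))))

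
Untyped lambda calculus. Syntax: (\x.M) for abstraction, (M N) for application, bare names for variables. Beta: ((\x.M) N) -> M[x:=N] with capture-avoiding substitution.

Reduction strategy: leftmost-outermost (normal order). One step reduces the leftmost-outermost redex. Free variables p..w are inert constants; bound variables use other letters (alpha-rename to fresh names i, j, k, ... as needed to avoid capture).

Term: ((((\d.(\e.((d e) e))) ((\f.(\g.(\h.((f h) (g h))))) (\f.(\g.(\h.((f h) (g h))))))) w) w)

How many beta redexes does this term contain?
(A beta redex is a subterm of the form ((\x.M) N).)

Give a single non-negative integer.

Term: ((((\d.(\e.((d e) e))) ((\f.(\g.(\h.((f h) (g h))))) (\f.(\g.(\h.((f h) (g h))))))) w) w)
  Redex: ((\d.(\e.((d e) e))) ((\f.(\g.(\h.((f h) (g h))))) (\f.(\g.(\h.((f h) (g h)))))))
  Redex: ((\f.(\g.(\h.((f h) (g h))))) (\f.(\g.(\h.((f h) (g h))))))
Total redexes: 2

Answer: 2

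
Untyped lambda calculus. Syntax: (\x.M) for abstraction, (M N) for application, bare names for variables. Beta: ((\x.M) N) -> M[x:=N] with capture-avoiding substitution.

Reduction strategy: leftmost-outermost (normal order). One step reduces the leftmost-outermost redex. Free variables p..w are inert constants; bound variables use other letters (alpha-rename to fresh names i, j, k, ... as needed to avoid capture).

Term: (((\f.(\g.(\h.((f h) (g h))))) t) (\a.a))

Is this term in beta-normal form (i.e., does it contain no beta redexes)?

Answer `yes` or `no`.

Answer: no

Derivation:
Term: (((\f.(\g.(\h.((f h) (g h))))) t) (\a.a))
Found 1 beta redex(es).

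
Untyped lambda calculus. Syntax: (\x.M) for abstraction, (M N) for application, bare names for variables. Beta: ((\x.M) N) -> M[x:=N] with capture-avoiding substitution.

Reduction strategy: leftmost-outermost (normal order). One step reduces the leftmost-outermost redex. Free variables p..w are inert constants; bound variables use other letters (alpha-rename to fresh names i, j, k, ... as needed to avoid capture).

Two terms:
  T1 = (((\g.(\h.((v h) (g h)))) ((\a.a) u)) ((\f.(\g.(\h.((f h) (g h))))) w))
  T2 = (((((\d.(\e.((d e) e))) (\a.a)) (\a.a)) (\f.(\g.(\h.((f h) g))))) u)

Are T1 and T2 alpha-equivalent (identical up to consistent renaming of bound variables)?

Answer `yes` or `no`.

Answer: no

Derivation:
Term 1: (((\g.(\h.((v h) (g h)))) ((\a.a) u)) ((\f.(\g.(\h.((f h) (g h))))) w))
Term 2: (((((\d.(\e.((d e) e))) (\a.a)) (\a.a)) (\f.(\g.(\h.((f h) g))))) u)
Alpha-equivalence: compare structure up to binder renaming.
Result: False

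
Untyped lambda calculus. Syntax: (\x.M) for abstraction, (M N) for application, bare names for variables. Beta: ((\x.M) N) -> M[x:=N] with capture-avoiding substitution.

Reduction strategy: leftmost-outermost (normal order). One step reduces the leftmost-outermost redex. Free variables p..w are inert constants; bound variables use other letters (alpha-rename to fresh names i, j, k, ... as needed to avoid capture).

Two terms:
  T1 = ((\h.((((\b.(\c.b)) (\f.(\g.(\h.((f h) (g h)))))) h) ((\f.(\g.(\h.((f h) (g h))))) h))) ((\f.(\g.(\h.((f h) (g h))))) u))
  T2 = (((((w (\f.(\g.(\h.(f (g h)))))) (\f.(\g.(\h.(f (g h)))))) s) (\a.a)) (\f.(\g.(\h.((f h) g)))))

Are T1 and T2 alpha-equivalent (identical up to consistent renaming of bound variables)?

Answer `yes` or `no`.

Term 1: ((\h.((((\b.(\c.b)) (\f.(\g.(\h.((f h) (g h)))))) h) ((\f.(\g.(\h.((f h) (g h))))) h))) ((\f.(\g.(\h.((f h) (g h))))) u))
Term 2: (((((w (\f.(\g.(\h.(f (g h)))))) (\f.(\g.(\h.(f (g h)))))) s) (\a.a)) (\f.(\g.(\h.((f h) g)))))
Alpha-equivalence: compare structure up to binder renaming.
Result: False

Answer: no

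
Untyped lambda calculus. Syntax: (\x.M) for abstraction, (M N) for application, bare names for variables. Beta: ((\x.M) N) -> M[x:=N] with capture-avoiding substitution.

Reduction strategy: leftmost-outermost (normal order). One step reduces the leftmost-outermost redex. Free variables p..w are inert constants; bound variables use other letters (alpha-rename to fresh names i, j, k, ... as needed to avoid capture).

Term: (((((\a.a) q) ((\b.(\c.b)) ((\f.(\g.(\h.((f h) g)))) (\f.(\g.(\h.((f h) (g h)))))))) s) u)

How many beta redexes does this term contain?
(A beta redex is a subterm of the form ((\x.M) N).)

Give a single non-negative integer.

Term: (((((\a.a) q) ((\b.(\c.b)) ((\f.(\g.(\h.((f h) g)))) (\f.(\g.(\h.((f h) (g h)))))))) s) u)
  Redex: ((\a.a) q)
  Redex: ((\b.(\c.b)) ((\f.(\g.(\h.((f h) g)))) (\f.(\g.(\h.((f h) (g h)))))))
  Redex: ((\f.(\g.(\h.((f h) g)))) (\f.(\g.(\h.((f h) (g h))))))
Total redexes: 3

Answer: 3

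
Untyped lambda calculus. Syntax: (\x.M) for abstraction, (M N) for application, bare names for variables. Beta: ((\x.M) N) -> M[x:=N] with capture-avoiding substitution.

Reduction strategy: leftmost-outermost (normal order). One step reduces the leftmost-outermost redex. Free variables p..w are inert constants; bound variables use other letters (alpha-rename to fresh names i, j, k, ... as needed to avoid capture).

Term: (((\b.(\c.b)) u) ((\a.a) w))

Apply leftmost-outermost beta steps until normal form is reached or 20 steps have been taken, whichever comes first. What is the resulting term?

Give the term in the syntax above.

Step 0: (((\b.(\c.b)) u) ((\a.a) w))
Step 1: ((\c.u) ((\a.a) w))
Step 2: u

Answer: u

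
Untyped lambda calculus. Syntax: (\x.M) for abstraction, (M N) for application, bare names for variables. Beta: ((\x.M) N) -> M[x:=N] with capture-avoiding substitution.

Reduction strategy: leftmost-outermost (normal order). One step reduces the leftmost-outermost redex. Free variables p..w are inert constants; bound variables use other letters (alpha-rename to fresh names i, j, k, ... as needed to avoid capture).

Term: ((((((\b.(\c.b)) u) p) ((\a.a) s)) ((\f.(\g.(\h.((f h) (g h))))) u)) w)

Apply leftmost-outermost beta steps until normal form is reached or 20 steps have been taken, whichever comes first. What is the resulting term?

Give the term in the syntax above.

Step 0: ((((((\b.(\c.b)) u) p) ((\a.a) s)) ((\f.(\g.(\h.((f h) (g h))))) u)) w)
Step 1: (((((\c.u) p) ((\a.a) s)) ((\f.(\g.(\h.((f h) (g h))))) u)) w)
Step 2: (((u ((\a.a) s)) ((\f.(\g.(\h.((f h) (g h))))) u)) w)
Step 3: (((u s) ((\f.(\g.(\h.((f h) (g h))))) u)) w)
Step 4: (((u s) (\g.(\h.((u h) (g h))))) w)

Answer: (((u s) (\g.(\h.((u h) (g h))))) w)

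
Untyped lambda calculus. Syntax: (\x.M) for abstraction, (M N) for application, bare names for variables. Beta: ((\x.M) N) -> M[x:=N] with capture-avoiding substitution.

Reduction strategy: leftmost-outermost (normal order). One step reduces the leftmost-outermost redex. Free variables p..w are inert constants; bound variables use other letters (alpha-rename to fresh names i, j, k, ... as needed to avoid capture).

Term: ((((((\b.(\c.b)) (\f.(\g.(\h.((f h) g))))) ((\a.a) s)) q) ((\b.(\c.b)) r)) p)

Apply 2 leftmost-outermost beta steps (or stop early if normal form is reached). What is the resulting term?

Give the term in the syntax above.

Answer: ((((\f.(\g.(\h.((f h) g)))) q) ((\b.(\c.b)) r)) p)

Derivation:
Step 0: ((((((\b.(\c.b)) (\f.(\g.(\h.((f h) g))))) ((\a.a) s)) q) ((\b.(\c.b)) r)) p)
Step 1: (((((\c.(\f.(\g.(\h.((f h) g))))) ((\a.a) s)) q) ((\b.(\c.b)) r)) p)
Step 2: ((((\f.(\g.(\h.((f h) g)))) q) ((\b.(\c.b)) r)) p)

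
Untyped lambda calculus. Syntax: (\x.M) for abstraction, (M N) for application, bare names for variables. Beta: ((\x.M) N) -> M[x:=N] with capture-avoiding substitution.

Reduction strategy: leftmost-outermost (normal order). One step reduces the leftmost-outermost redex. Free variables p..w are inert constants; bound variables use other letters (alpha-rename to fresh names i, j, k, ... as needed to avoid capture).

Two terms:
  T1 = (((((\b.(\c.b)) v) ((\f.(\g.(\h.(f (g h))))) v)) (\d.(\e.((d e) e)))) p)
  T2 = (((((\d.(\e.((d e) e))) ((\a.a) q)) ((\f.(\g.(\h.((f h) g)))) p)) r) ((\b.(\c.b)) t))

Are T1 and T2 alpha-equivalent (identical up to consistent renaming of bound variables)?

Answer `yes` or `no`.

Answer: no

Derivation:
Term 1: (((((\b.(\c.b)) v) ((\f.(\g.(\h.(f (g h))))) v)) (\d.(\e.((d e) e)))) p)
Term 2: (((((\d.(\e.((d e) e))) ((\a.a) q)) ((\f.(\g.(\h.((f h) g)))) p)) r) ((\b.(\c.b)) t))
Alpha-equivalence: compare structure up to binder renaming.
Result: False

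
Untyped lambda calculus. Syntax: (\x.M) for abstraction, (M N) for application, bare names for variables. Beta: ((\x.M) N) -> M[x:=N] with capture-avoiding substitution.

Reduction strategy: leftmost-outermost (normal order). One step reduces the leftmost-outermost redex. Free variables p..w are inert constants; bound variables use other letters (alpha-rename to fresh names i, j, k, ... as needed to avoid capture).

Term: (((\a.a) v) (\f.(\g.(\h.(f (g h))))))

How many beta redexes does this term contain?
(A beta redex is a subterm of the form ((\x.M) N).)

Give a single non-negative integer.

Term: (((\a.a) v) (\f.(\g.(\h.(f (g h))))))
  Redex: ((\a.a) v)
Total redexes: 1

Answer: 1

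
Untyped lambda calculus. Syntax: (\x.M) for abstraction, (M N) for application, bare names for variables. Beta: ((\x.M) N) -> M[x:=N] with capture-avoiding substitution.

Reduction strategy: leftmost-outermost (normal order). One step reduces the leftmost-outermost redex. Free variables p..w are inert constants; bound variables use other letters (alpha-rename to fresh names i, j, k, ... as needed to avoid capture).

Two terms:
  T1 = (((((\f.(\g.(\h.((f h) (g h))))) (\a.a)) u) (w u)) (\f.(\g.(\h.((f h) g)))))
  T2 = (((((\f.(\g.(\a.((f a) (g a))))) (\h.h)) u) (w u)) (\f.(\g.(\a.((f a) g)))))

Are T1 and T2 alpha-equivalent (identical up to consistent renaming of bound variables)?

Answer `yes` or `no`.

Answer: yes

Derivation:
Term 1: (((((\f.(\g.(\h.((f h) (g h))))) (\a.a)) u) (w u)) (\f.(\g.(\h.((f h) g)))))
Term 2: (((((\f.(\g.(\a.((f a) (g a))))) (\h.h)) u) (w u)) (\f.(\g.(\a.((f a) g)))))
Alpha-equivalence: compare structure up to binder renaming.
Result: True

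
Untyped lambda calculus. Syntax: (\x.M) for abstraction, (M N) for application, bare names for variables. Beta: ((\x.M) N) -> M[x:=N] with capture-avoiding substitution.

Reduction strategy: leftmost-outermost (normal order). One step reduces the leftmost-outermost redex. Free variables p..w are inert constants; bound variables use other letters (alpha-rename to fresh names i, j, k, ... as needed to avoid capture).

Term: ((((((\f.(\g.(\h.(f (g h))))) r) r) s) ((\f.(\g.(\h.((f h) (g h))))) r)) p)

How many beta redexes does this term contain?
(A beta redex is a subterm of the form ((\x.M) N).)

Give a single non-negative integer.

Term: ((((((\f.(\g.(\h.(f (g h))))) r) r) s) ((\f.(\g.(\h.((f h) (g h))))) r)) p)
  Redex: ((\f.(\g.(\h.(f (g h))))) r)
  Redex: ((\f.(\g.(\h.((f h) (g h))))) r)
Total redexes: 2

Answer: 2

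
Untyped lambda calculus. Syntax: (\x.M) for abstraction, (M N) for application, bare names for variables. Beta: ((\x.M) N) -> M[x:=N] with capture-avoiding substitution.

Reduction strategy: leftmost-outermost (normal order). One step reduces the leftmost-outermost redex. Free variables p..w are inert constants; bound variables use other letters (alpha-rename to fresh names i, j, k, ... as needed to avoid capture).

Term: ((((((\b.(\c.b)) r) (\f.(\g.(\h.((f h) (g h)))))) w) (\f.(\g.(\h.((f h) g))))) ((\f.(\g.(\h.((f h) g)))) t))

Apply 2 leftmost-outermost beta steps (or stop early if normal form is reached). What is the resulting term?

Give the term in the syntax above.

Step 0: ((((((\b.(\c.b)) r) (\f.(\g.(\h.((f h) (g h)))))) w) (\f.(\g.(\h.((f h) g))))) ((\f.(\g.(\h.((f h) g)))) t))
Step 1: (((((\c.r) (\f.(\g.(\h.((f h) (g h)))))) w) (\f.(\g.(\h.((f h) g))))) ((\f.(\g.(\h.((f h) g)))) t))
Step 2: (((r w) (\f.(\g.(\h.((f h) g))))) ((\f.(\g.(\h.((f h) g)))) t))

Answer: (((r w) (\f.(\g.(\h.((f h) g))))) ((\f.(\g.(\h.((f h) g)))) t))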